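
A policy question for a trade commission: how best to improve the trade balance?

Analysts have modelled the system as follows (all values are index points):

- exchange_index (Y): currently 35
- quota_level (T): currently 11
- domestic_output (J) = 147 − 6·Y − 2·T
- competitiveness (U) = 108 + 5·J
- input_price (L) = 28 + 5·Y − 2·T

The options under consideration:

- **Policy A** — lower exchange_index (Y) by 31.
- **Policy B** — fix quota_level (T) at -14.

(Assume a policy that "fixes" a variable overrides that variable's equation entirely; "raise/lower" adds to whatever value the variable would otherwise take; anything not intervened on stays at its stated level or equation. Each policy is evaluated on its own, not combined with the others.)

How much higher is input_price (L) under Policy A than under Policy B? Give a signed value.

-205

Policy A (Y − 31):
  Y = 35 − 31 = 4
  T = 11
  L = 28 + 5·4 − 2·11 = 26
Policy B (T := -14):
  Y = 35
  T = -14
  L = 28 + 5·35 − 2·(-14) = 231
L: 26 − 231 = -205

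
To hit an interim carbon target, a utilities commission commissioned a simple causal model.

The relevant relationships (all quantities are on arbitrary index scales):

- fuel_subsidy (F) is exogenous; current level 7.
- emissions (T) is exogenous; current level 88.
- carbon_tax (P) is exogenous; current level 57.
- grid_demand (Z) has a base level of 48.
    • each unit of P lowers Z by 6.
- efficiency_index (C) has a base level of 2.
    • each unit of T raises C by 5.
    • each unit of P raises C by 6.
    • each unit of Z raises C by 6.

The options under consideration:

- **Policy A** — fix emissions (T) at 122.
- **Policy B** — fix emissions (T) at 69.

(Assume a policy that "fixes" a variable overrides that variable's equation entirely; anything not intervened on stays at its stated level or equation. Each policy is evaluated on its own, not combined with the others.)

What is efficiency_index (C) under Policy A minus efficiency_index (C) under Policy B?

265

Policy A (T := 122):
  T = 122
  P = 57
  Z = 48 − 6·57 = -294
  C = 2 + 5·122 + 6·57 + 6·(-294) = -810
Policy B (T := 69):
  T = 69
  P = 57
  Z = 48 − 6·57 = -294
  C = 2 + 5·69 + 6·57 + 6·(-294) = -1075
C: -810 − (-1075) = 265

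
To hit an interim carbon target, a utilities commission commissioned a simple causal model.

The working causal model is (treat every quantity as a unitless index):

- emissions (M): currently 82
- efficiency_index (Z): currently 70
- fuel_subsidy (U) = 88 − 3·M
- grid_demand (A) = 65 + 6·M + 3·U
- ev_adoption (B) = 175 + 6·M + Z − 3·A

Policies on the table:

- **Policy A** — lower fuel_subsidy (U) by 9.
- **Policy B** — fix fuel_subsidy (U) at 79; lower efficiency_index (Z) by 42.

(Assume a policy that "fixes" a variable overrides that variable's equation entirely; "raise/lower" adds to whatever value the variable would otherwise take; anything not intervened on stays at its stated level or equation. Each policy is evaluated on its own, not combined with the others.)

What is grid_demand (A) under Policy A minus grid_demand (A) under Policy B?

Policy A (U − 9):
  M = 82
  U = 88 − 3·82 (−9 from intervention) = -167
  A = 65 + 6·82 + 3·(-167) = 56
Policy B (U := 79, Z − 42):
  M = 82
  U = 79
  A = 65 + 6·82 + 3·79 = 794
A: 56 − 794 = -738

-738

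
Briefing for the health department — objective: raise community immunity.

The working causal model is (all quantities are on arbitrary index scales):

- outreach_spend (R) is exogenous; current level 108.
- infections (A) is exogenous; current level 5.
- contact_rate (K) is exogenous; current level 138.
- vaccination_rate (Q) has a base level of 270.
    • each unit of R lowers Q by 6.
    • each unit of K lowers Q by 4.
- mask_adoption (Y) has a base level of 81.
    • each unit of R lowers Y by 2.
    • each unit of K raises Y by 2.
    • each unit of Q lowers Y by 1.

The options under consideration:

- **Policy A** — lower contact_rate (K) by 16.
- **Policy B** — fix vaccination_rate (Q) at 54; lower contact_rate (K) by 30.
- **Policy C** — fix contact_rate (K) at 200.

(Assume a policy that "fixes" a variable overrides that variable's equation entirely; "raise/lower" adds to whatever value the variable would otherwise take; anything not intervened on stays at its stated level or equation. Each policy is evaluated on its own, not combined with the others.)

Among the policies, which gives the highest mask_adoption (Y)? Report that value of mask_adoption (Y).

Policy A (K − 16):
  R = 108
  K = 138 − 16 = 122
  Q = 270 − 6·108 − 4·122 = -866
  Y = 81 − 2·108 + 2·122 − (-866) = 975
Policy B (Q := 54, K − 30):
  R = 108
  K = 138 − 30 = 108
  Q = 54
  Y = 81 − 2·108 + 2·108 − 54 = 27
Policy C (K := 200):
  R = 108
  K = 200
  Q = 270 − 6·108 − 4·200 = -1178
  Y = 81 − 2·108 + 2·200 − (-1178) = 1443
Comparing — Policy A: Y=975, Policy B: Y=27, Policy C: Y=1443. Highest is 1443 (Policy C).

1443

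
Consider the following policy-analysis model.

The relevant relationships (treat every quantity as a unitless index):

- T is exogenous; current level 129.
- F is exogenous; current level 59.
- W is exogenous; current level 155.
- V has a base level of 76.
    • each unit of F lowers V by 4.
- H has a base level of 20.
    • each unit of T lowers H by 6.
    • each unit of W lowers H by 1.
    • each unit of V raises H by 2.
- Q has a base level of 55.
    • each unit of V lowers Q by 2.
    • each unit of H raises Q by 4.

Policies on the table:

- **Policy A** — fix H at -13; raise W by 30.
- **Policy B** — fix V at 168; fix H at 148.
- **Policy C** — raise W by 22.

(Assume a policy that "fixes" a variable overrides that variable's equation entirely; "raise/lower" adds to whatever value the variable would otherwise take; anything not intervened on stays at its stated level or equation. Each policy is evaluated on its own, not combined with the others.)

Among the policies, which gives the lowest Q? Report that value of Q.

Policy A (H := -13, W + 30):
  T = 129
  F = 59
  W = 155 + 30 = 185
  V = 76 − 4·59 = -160
  H = -13
  Q = 55 − 2·(-160) + 4·(-13) = 323
Policy B (V := 168, H := 148):
  T = 129
  F = 59
  W = 155
  V = 168
  H = 148
  Q = 55 − 2·168 + 4·148 = 311
Policy C (W + 22):
  T = 129
  F = 59
  W = 155 + 22 = 177
  V = 76 − 4·59 = -160
  H = 20 − 6·129 − 177 + 2·(-160) = -1251
  Q = 55 − 2·(-160) + 4·(-1251) = -4629
Comparing — Policy A: Q=323, Policy B: Q=311, Policy C: Q=-4629. Lowest is -4629 (Policy C).

-4629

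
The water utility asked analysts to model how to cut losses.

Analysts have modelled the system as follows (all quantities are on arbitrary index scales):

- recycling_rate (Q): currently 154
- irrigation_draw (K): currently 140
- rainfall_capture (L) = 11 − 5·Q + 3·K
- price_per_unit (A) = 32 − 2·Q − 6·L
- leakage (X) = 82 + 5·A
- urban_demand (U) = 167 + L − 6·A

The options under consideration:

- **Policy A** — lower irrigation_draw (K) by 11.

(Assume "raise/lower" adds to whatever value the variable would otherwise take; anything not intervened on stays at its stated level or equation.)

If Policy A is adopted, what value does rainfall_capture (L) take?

Policy A (K − 11):
  Q = 154
  K = 140 − 11 = 129
  L = 11 − 5·154 + 3·129 = -372

-372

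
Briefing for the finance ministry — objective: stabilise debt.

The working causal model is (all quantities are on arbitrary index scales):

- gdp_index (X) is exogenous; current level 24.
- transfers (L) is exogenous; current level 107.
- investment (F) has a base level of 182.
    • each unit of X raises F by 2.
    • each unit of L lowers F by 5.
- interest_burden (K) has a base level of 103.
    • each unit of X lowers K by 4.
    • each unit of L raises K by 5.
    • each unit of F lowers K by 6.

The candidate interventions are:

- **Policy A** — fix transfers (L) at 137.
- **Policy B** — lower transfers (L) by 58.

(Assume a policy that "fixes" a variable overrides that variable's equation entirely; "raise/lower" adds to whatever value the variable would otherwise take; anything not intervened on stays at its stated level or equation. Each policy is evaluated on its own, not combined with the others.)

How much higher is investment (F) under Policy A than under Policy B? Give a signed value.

Policy A (L := 137):
  X = 24
  L = 137
  F = 182 + 2·24 − 5·137 = -455
Policy B (L − 58):
  X = 24
  L = 107 − 58 = 49
  F = 182 + 2·24 − 5·49 = -15
F: -455 − (-15) = -440

-440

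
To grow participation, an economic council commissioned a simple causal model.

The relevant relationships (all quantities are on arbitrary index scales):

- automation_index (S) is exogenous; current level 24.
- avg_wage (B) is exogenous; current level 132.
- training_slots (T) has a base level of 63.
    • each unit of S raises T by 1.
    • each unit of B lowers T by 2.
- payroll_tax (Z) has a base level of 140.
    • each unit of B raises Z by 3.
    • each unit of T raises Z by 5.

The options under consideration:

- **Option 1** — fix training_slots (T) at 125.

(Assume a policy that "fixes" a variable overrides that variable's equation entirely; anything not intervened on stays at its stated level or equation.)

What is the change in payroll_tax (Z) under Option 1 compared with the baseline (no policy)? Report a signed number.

1510

Baseline:
  S = 24
  B = 132
  T = 63 + 24 − 2·132 = -177
  Z = 140 + 3·132 + 5·(-177) = -349
Option 1 (T := 125):
  S = 24
  B = 132
  T = 125
  Z = 140 + 3·132 + 5·125 = 1161
Change in Z: 1161 − (-349) = 1510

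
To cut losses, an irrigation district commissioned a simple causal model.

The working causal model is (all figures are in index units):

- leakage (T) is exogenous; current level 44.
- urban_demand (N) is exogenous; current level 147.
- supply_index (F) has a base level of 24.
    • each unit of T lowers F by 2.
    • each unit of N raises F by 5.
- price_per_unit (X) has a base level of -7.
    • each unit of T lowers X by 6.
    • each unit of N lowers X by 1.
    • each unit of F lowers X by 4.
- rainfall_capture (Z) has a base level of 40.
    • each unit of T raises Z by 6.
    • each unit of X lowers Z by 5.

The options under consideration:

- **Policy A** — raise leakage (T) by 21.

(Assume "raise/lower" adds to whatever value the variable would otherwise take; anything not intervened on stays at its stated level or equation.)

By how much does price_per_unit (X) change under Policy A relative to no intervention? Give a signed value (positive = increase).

42

Baseline:
  T = 44
  N = 147
  F = 24 − 2·44 + 5·147 = 671
  X = -7 − 6·44 − 147 − 4·671 = -3102
Policy A (T + 21):
  T = 44 + 21 = 65
  N = 147
  F = 24 − 2·65 + 5·147 = 629
  X = -7 − 6·65 − 147 − 4·629 = -3060
Change in X: -3060 − (-3102) = 42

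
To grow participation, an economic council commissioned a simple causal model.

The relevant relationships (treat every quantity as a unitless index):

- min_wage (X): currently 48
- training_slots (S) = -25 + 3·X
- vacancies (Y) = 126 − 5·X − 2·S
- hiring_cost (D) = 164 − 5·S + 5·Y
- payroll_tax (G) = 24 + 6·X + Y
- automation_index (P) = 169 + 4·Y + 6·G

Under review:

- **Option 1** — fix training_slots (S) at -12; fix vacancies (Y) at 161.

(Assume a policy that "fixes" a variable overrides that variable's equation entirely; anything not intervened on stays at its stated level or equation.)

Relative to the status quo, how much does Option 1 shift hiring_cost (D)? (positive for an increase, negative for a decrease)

Baseline:
  X = 48
  S = -25 + 3·48 = 119
  Y = 126 − 5·48 − 2·119 = -352
  D = 164 − 5·119 + 5·(-352) = -2191
Option 1 (S := -12, Y := 161):
  X = 48
  S = -12
  Y = 161
  D = 164 − 5·(-12) + 5·161 = 1029
Change in D: 1029 − (-2191) = 3220

3220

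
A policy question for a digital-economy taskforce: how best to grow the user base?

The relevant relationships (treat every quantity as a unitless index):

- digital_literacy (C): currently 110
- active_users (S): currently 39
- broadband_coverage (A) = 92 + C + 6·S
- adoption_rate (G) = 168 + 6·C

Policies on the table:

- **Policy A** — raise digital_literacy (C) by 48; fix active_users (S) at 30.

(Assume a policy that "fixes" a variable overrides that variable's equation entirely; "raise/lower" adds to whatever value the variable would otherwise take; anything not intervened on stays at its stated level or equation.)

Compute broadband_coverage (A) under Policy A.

430

Policy A (C + 48, S := 30):
  C = 110 + 48 = 158
  S = 30
  A = 92 + 158 + 6·30 = 430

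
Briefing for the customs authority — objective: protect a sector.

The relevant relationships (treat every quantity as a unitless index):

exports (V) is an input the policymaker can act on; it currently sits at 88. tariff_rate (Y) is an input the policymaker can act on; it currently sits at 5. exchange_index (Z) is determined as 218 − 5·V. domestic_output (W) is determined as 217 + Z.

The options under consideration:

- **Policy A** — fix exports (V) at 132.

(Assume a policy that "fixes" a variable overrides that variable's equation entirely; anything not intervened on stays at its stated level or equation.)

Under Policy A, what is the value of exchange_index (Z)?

Policy A (V := 132):
  V = 132
  Z = 218 − 5·132 = -442

-442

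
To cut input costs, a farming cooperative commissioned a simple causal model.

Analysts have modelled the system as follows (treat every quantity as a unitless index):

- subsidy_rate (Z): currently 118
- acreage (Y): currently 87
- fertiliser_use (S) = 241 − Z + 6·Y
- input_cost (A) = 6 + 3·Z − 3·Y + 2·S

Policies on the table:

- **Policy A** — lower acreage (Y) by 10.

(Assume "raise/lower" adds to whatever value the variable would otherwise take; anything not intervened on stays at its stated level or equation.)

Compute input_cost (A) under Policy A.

1299

Policy A (Y − 10):
  Z = 118
  Y = 87 − 10 = 77
  S = 241 − 118 + 6·77 = 585
  A = 6 + 3·118 − 3·77 + 2·585 = 1299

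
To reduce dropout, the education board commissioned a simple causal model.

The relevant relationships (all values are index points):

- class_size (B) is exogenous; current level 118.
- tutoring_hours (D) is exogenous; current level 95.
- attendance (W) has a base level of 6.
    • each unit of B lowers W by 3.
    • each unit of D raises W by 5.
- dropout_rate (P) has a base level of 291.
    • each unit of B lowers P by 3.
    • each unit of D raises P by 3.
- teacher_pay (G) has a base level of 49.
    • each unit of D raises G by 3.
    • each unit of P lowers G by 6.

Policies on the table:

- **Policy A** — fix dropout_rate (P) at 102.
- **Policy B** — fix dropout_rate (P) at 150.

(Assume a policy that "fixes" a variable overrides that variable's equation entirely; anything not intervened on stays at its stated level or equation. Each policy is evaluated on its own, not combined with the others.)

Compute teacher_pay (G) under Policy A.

-278

Policy A (P := 102):
  B = 118
  D = 95
  P = 102
  G = 49 + 3·95 − 6·102 = -278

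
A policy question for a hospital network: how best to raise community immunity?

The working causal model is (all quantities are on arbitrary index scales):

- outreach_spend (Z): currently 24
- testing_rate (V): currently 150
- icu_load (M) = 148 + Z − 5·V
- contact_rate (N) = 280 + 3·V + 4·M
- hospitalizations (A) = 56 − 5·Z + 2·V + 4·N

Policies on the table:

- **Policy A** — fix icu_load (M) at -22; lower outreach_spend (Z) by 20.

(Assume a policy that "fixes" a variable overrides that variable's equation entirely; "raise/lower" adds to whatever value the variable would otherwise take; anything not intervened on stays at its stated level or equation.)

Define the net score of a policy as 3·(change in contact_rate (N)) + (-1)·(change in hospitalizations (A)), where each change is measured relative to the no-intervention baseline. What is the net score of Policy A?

-2324

Baseline:
  Z = 24
  V = 150
  M = 148 + 24 − 5·150 = -578
  N = 280 + 3·150 + 4·(-578) = -1582
  A = 56 − 5·24 + 2·150 + 4·(-1582) = -6092
Policy A (M := -22, Z − 20):
  Z = 24 − 20 = 4
  V = 150
  M = -22
  N = 280 + 3·150 + 4·(-22) = 642
  A = 56 − 5·4 + 2·150 + 4·642 = 2904
ΔN = 642 − (-1582) = 2224; ΔA = 2904 − (-6092) = 8996
Score = 3·2224 + (-1)·8996 = -2324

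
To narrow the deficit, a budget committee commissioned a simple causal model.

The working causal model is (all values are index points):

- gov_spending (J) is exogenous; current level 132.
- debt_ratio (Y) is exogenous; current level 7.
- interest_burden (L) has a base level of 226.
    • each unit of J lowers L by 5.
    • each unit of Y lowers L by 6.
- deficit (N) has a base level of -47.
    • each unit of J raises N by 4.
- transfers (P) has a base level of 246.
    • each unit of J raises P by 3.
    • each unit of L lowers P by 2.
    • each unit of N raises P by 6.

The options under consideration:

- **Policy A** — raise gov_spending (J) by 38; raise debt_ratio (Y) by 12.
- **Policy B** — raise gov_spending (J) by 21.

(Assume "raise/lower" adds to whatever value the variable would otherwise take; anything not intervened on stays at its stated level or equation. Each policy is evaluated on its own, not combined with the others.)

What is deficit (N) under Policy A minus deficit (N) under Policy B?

Policy A (J + 38, Y + 12):
  J = 132 + 38 = 170
  N = -47 + 4·170 = 633
Policy B (J + 21):
  J = 132 + 21 = 153
  N = -47 + 4·153 = 565
N: 633 − 565 = 68

68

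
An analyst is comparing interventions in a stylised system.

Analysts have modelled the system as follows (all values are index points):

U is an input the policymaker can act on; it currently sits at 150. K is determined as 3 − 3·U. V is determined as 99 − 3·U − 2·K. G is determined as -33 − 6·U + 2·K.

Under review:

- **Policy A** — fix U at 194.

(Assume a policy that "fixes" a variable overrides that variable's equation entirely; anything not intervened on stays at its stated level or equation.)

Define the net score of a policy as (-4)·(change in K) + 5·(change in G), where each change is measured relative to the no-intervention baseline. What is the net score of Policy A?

Baseline:
  U = 150
  K = 3 − 3·150 = -447
  G = -33 − 6·150 + 2·(-447) = -1827
Policy A (U := 194):
  U = 194
  K = 3 − 3·194 = -579
  G = -33 − 6·194 + 2·(-579) = -2355
ΔK = -579 − (-447) = -132; ΔG = -2355 − (-1827) = -528
Score = (-4)·(-132) + 5·(-528) = -2112

-2112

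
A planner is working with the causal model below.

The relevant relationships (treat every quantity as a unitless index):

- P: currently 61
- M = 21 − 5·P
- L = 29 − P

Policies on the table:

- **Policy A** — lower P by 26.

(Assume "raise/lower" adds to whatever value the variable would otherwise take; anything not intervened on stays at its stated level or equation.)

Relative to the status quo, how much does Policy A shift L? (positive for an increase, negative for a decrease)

26

Baseline:
  P = 61
  L = 29 − 61 = -32
Policy A (P − 26):
  P = 61 − 26 = 35
  L = 29 − 35 = -6
Change in L: -6 − (-32) = 26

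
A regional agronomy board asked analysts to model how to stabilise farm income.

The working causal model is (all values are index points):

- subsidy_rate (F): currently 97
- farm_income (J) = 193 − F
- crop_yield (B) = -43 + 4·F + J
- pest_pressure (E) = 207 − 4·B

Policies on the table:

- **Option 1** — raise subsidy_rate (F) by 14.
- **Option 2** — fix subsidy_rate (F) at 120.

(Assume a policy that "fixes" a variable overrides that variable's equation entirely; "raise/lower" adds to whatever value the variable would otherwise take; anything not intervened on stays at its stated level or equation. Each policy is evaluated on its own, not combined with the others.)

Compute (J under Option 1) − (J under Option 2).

Option 1 (F + 14):
  F = 97 + 14 = 111
  J = 193 − 111 = 82
Option 2 (F := 120):
  F = 120
  J = 193 − 120 = 73
J: 82 − 73 = 9

9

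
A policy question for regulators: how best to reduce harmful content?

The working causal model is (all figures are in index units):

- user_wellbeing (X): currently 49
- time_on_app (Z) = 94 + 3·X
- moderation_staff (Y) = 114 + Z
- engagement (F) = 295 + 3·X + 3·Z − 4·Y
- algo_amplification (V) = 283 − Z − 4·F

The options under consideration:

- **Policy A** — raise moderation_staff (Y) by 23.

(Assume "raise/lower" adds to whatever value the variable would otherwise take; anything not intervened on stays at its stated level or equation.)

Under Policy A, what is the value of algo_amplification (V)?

Policy A (Y + 23):
  X = 49
  Z = 94 + 3·49 = 241
  Y = 114 + 241 (+23 from intervention) = 378
  F = 295 + 3·49 + 3·241 − 4·378 = -347
  V = 283 − 241 − 4·(-347) = 1430

1430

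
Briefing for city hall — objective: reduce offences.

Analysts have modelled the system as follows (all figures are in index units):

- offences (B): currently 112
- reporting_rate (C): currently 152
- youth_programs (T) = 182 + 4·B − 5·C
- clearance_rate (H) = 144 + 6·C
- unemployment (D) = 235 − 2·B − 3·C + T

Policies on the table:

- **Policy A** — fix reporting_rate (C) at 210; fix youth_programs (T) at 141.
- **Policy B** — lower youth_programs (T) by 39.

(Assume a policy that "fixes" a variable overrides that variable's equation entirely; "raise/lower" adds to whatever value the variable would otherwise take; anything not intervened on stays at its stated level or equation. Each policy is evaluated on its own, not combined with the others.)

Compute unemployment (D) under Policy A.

-478

Policy A (C := 210, T := 141):
  B = 112
  C = 210
  T = 141
  D = 235 − 2·112 − 3·210 + 141 = -478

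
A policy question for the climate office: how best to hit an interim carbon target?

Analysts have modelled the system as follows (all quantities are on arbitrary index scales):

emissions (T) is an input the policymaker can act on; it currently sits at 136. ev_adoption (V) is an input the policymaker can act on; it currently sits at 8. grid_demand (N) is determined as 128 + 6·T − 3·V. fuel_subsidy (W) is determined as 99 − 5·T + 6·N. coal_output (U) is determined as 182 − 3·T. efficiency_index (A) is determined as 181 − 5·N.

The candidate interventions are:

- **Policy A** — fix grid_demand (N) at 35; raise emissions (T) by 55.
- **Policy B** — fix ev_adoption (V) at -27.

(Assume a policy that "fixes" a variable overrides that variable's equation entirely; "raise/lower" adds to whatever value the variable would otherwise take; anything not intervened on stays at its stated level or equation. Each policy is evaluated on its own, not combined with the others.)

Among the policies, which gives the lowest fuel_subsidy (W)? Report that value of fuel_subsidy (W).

Policy A (N := 35, T + 55):
  T = 136 + 55 = 191
  V = 8
  N = 35
  W = 99 − 5·191 + 6·35 = -646
Policy B (V := -27):
  T = 136
  V = -27
  N = 128 + 6·136 − 3·(-27) = 1025
  W = 99 − 5·136 + 6·1025 = 5569
Comparing — Policy A: W=-646, Policy B: W=5569. Lowest is -646 (Policy A).

-646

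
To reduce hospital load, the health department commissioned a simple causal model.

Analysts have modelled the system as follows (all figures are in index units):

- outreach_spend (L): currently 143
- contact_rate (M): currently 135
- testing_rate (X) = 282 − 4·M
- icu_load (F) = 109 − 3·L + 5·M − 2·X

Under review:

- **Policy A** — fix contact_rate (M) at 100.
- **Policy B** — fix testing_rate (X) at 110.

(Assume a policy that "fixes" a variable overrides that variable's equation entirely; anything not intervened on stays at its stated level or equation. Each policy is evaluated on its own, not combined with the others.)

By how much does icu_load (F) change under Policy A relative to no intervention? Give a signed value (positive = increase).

Baseline:
  L = 143
  M = 135
  X = 282 − 4·135 = -258
  F = 109 − 3·143 + 5·135 − 2·(-258) = 871
Policy A (M := 100):
  L = 143
  M = 100
  X = 282 − 4·100 = -118
  F = 109 − 3·143 + 5·100 − 2·(-118) = 416
Change in F: 416 − 871 = -455

-455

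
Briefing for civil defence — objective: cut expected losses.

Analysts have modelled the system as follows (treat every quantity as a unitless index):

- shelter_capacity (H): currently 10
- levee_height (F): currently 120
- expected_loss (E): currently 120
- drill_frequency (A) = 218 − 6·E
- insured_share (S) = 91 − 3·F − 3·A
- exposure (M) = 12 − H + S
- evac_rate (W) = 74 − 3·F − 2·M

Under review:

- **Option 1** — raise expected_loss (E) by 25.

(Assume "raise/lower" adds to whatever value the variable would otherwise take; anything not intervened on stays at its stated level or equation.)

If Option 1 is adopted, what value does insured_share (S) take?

Option 1 (E + 25):
  F = 120
  E = 120 + 25 = 145
  A = 218 − 6·145 = -652
  S = 91 − 3·120 − 3·(-652) = 1687

1687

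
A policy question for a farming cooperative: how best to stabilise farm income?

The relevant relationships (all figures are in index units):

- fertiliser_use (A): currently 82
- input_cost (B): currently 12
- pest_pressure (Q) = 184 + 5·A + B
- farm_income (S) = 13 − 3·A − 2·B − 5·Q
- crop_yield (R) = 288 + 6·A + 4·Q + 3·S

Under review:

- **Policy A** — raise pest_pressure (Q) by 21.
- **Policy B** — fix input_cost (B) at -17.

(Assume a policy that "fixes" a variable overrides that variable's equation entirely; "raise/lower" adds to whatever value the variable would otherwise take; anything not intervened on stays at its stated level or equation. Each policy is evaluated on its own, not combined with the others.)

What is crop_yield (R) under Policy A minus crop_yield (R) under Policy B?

Policy A (Q + 21):
  A = 82
  B = 12
  Q = 184 + 5·82 + 12 (+21 from intervention) = 627
  S = 13 − 3·82 − 2·12 − 5·627 = -3392
  R = 288 + 6·82 + 4·627 + 3·(-3392) = -6888
Policy B (B := -17):
  A = 82
  B = -17
  Q = 184 + 5·82 + (-17) = 577
  S = 13 − 3·82 − 2·(-17) − 5·577 = -3084
  R = 288 + 6·82 + 4·577 + 3·(-3084) = -6164
R: -6888 − (-6164) = -724

-724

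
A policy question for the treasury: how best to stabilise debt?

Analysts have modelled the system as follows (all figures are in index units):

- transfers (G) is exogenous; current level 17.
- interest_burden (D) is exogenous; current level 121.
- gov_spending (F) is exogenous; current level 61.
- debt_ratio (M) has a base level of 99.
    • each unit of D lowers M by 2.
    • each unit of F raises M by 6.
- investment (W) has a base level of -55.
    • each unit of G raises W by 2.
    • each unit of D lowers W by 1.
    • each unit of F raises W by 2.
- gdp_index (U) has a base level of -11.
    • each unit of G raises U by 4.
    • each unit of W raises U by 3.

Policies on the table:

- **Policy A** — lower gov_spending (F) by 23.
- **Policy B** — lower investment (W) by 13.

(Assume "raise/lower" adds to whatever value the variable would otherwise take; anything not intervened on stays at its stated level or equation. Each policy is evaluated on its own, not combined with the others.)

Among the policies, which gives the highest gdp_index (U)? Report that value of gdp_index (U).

-42

Policy A (F − 23):
  G = 17
  D = 121
  F = 61 − 23 = 38
  W = -55 + 2·17 − 121 + 2·38 = -66
  U = -11 + 4·17 + 3·(-66) = -141
Policy B (W − 13):
  G = 17
  D = 121
  F = 61
  W = -55 + 2·17 − 121 + 2·61 (−13 from intervention) = -33
  U = -11 + 4·17 + 3·(-33) = -42
Comparing — Policy A: U=-141, Policy B: U=-42. Highest is -42 (Policy B).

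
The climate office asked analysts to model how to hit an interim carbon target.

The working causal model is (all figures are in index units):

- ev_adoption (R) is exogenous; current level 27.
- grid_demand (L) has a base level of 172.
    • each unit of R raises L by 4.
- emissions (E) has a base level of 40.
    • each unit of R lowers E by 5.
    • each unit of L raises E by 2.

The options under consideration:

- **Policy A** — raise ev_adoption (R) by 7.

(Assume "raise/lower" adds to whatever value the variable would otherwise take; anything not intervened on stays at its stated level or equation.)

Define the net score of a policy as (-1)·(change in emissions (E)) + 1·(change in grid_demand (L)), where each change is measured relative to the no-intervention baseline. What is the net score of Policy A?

Baseline:
  R = 27
  L = 172 + 4·27 = 280
  E = 40 − 5·27 + 2·280 = 465
Policy A (R + 7):
  R = 27 + 7 = 34
  L = 172 + 4·34 = 308
  E = 40 − 5·34 + 2·308 = 486
ΔE = 486 − 465 = 21; ΔL = 308 − 280 = 28
Score = (-1)·21 + 1·28 = 7

7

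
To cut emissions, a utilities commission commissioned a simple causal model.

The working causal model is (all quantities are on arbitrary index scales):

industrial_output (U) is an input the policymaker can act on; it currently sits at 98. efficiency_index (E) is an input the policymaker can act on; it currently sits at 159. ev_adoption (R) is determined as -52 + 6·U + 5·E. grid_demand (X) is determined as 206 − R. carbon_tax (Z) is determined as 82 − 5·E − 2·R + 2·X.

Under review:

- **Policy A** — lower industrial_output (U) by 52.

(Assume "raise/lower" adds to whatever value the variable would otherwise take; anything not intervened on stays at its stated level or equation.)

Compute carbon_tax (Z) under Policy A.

Policy A (U − 52):
  U = 98 − 52 = 46
  E = 159
  R = -52 + 6·46 + 5·159 = 1019
  X = 206 − 1019 = -813
  Z = 82 − 5·159 − 2·1019 + 2·(-813) = -4377

-4377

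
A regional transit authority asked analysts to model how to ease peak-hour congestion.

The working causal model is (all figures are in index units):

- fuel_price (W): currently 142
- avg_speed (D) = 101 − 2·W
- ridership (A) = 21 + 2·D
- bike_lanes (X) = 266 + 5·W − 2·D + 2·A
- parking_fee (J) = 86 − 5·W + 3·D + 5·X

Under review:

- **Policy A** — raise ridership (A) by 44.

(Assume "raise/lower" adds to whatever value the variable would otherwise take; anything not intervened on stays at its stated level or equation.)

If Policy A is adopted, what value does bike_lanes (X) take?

740

Policy A (A + 44):
  W = 142
  D = 101 − 2·142 = -183
  A = 21 + 2·(-183) (+44 from intervention) = -301
  X = 266 + 5·142 − 2·(-183) + 2·(-301) = 740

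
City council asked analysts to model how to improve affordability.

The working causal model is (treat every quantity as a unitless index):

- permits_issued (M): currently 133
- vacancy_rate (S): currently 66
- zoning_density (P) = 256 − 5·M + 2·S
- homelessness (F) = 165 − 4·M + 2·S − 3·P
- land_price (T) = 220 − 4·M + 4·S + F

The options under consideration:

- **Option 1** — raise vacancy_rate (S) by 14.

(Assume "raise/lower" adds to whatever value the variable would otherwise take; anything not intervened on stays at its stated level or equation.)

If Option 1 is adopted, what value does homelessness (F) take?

Option 1 (S + 14):
  M = 133
  S = 66 + 14 = 80
  P = 256 − 5·133 + 2·80 = -249
  F = 165 − 4·133 + 2·80 − 3·(-249) = 540

540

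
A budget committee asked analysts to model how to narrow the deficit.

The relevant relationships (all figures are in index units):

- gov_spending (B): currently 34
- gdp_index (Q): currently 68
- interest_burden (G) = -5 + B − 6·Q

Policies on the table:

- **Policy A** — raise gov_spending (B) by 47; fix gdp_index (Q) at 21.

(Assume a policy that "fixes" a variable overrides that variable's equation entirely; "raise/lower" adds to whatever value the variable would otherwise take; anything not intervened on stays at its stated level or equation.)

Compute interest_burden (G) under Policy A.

-50

Policy A (B + 47, Q := 21):
  B = 34 + 47 = 81
  Q = 21
  G = -5 + 81 − 6·21 = -50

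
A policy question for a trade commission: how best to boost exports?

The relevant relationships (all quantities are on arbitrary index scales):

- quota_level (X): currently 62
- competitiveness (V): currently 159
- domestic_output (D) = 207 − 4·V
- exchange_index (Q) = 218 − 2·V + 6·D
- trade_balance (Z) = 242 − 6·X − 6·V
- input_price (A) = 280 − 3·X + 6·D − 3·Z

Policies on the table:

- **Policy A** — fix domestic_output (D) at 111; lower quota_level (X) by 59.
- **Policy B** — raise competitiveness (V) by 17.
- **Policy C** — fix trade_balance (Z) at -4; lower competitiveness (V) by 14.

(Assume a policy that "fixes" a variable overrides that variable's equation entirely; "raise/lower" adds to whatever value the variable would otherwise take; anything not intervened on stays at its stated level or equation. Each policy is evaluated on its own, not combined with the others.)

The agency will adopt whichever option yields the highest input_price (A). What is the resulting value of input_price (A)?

Policy A (D := 111, X − 59):
  X = 62 − 59 = 3
  V = 159
  D = 111
  Z = 242 − 6·3 − 6·159 = -730
  A = 280 − 3·3 + 6·111 − 3·(-730) = 3127
Policy B (V + 17):
  X = 62
  V = 159 + 17 = 176
  D = 207 − 4·176 = -497
  Z = 242 − 6·62 − 6·176 = -1186
  A = 280 − 3·62 + 6·(-497) − 3·(-1186) = 670
Policy C (Z := -4, V − 14):
  X = 62
  V = 159 − 14 = 145
  D = 207 − 4·145 = -373
  Z = -4
  A = 280 − 3·62 + 6·(-373) − 3·(-4) = -2132
Comparing — Policy A: A=3127, Policy B: A=670, Policy C: A=-2132. Highest is 3127 (Policy A).

3127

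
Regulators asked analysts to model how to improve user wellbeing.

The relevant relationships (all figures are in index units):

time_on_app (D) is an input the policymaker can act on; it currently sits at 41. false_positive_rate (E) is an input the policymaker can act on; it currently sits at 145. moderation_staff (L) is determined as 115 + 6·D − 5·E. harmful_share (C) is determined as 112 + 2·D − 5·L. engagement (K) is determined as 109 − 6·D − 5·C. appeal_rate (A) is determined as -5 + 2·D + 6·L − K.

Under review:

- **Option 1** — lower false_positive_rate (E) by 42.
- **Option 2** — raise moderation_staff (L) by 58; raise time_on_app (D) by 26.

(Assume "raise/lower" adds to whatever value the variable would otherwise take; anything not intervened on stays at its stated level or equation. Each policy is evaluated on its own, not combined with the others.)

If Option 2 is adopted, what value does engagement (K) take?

-5273

Option 2 (L + 58, D + 26):
  D = 41 + 26 = 67
  E = 145
  L = 115 + 6·67 − 5·145 (+58 from intervention) = -150
  C = 112 + 2·67 − 5·(-150) = 996
  K = 109 − 6·67 − 5·996 = -5273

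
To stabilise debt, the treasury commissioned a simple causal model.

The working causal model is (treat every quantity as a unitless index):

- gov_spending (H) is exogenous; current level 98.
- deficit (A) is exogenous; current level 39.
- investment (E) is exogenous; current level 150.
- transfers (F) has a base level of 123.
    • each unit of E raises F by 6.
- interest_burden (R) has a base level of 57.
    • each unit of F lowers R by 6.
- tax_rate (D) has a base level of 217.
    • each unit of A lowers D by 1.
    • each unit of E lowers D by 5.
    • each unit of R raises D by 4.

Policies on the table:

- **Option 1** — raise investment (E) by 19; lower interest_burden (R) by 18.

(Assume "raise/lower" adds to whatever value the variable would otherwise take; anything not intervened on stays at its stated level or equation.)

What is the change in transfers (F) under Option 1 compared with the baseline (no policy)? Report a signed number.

Baseline:
  E = 150
  F = 123 + 6·150 = 1023
Option 1 (E + 19, R − 18):
  E = 150 + 19 = 169
  F = 123 + 6·169 = 1137
Change in F: 1137 − 1023 = 114

114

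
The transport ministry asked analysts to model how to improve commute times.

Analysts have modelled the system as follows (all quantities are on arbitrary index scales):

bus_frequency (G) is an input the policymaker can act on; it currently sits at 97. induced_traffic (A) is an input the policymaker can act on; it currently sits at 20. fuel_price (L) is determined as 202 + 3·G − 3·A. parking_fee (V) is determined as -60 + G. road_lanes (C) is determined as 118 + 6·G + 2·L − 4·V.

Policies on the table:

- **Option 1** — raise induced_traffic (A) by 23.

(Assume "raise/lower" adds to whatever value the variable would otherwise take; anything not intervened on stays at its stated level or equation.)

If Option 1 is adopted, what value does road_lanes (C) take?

Option 1 (A + 23):
  G = 97
  A = 20 + 23 = 43
  L = 202 + 3·97 − 3·43 = 364
  V = -60 + 97 = 37
  C = 118 + 6·97 + 2·364 − 4·37 = 1280

1280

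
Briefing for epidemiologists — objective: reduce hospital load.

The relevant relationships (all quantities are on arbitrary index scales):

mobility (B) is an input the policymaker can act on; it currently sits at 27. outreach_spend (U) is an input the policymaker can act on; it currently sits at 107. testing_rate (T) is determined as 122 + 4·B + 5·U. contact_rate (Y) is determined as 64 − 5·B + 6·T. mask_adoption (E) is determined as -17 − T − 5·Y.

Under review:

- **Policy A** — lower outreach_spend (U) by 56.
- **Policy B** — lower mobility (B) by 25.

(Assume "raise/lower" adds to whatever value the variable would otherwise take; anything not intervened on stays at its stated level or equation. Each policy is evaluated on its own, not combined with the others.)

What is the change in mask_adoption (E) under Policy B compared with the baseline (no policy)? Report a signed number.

2475

Baseline:
  B = 27
  U = 107
  T = 122 + 4·27 + 5·107 = 765
  Y = 64 − 5·27 + 6·765 = 4519
  E = -17 − 765 − 5·4519 = -23377
Policy B (B − 25):
  B = 27 − 25 = 2
  U = 107
  T = 122 + 4·2 + 5·107 = 665
  Y = 64 − 5·2 + 6·665 = 4044
  E = -17 − 665 − 5·4044 = -20902
Change in E: -20902 − (-23377) = 2475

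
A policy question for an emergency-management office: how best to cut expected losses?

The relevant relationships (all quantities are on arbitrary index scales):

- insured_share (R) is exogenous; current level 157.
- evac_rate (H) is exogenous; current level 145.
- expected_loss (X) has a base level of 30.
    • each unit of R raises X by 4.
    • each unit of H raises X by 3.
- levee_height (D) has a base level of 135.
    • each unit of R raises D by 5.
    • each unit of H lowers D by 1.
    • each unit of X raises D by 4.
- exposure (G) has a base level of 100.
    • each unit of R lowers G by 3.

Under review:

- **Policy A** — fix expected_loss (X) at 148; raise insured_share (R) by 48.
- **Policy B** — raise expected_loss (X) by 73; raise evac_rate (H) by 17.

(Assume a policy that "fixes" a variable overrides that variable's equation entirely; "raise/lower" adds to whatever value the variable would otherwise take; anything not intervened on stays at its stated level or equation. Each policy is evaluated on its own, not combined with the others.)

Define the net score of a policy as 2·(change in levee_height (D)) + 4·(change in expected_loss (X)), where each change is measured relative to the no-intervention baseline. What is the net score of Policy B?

Baseline:
  R = 157
  H = 145
  X = 30 + 4·157 + 3·145 = 1093
  D = 135 + 5·157 − 145 + 4·1093 = 5147
Policy B (X + 73, H + 17):
  R = 157
  H = 145 + 17 = 162
  X = 30 + 4·157 + 3·162 (+73 from intervention) = 1217
  D = 135 + 5·157 − 162 + 4·1217 = 5626
ΔD = 5626 − 5147 = 479; ΔX = 1217 − 1093 = 124
Score = 2·479 + 4·124 = 1454

1454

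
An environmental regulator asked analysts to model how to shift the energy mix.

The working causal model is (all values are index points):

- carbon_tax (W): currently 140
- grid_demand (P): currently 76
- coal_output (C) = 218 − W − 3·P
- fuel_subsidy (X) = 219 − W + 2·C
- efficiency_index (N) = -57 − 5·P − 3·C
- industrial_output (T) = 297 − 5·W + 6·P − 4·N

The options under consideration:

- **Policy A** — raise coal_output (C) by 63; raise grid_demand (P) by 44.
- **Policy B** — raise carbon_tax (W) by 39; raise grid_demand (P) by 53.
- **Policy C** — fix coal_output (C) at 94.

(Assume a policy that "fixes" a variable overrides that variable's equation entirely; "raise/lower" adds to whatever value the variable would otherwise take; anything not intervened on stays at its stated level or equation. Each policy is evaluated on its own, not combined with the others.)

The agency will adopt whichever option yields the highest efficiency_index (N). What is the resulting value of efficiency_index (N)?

Policy A (C + 63, P + 44):
  W = 140
  P = 76 + 44 = 120
  C = 218 − 140 − 3·120 (+63 from intervention) = -219
  N = -57 − 5·120 − 3·(-219) = 0
Policy B (W + 39, P + 53):
  W = 140 + 39 = 179
  P = 76 + 53 = 129
  C = 218 − 179 − 3·129 = -348
  N = -57 − 5·129 − 3·(-348) = 342
Policy C (C := 94):
  W = 140
  P = 76
  C = 94
  N = -57 − 5·76 − 3·94 = -719
Comparing — Policy A: N=0, Policy B: N=342, Policy C: N=-719. Highest is 342 (Policy B).

342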